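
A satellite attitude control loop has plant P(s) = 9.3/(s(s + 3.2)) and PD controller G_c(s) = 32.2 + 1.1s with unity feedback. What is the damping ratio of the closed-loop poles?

Forward path: (32.2 + 1.1s)·9.3/(s(s+3.2)). The closed-loop characteristic equation is s² + (3.2 + 9.3·1.1)s + 9.3·32.2 = 0.
That is s² + 13.43s + 299.5 = 0, so ω_n = 17.3 rad/s and ζ = 13.43/(2·17.3) = 0.388.

ζ = 0.388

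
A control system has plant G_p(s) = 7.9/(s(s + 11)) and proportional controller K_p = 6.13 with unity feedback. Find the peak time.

The closed-loop denominator s² + 11s + 48.43 gives ω_n = √48.43 = 6.959 and ζ = 11/(2ω_n) = 0.7903.
Damped frequency ω_d = ω_n√(1−ζ²) = 4.263 rad/s, so peak time T_p = π/ω_d = 0.737 s.

T_p = 0.737 s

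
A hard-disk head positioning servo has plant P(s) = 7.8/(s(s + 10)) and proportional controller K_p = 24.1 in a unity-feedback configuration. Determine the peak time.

The closed-loop denominator s² + 10s + 188 gives ω_n = √188 = 13.71 and ζ = 10/(2ω_n) = 0.3647.
Damped frequency ω_d = ω_n√(1−ζ²) = 12.77 rad/s, so peak time T_p = π/ω_d = 0.246 s.

T_p = 0.246 s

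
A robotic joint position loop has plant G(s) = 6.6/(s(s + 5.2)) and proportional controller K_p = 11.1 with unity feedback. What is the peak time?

The closed-loop denominator s² + 5.2s + 73.26 gives ω_n = √73.26 = 8.559 and ζ = 5.2/(2ω_n) = 0.3038.
Damped frequency ω_d = ω_n√(1−ζ²) = 8.155 rad/s, so peak time T_p = π/ω_d = 0.385 s.

T_p = 0.385 s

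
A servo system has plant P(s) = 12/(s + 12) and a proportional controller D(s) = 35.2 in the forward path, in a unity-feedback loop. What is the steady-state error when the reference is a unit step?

0.0276

The loop is type 0. Static position error constant K_pos = D(0)·P(0) = 35.2·1 = 35.2.
Steady-state error to a unit step: e_ss = 1/(1+K_pos) = 1/36.2 = 0.0276.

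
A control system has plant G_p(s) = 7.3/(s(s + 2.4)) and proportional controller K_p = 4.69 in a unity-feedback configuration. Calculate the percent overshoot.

51.8%

From 1 + K_pG_p(s) = 0: s² + 2.4s + 34.24 = 0 ⇒ ω_n = 5.851, ζ = 0.2051.
%OS = 100·exp(−πζ/√(1−ζ²)) = 100·exp(−π·0.2051/√0.9579) = 51.8%.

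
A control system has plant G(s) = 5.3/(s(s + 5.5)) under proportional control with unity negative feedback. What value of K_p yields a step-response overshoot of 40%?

From %OS = 100·exp(−πζ/√(1−ζ²)) = 40%, ζ = −ln(0.4)/√(π²+ln²(0.4)) = 0.28.
Characteristic equation s² + 5.5s + 5.3K_p = 0 gives ζ = 5.5/(2√(5.3K_p)).
Setting ζ = 0.28: √(5.3K_p) = 5.5/(2·0.28) = 9.821, so K_p = 96.46/5.3 = 18.2.

K_p = 18.2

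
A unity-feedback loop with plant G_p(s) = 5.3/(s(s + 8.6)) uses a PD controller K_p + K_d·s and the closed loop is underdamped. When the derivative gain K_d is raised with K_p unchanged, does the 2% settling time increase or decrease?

decrease

Characteristic equation s² + (8.6 + 5.3K_d)s + 5.3K_p = 0: raising K_d increases ζω_n = (8.6+5.3K_d)/2 while the loop stays underdamped, so T_s ≈ 4/(ζω_n) decreases.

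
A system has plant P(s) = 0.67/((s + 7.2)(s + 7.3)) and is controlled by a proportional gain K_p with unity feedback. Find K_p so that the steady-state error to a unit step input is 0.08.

The loop is type 0, so e_ss(step) = 1/(1 + K_pos) with K_pos = K_p·P(0).
P(0) = 0.01275. Require 1/(1 + K_p·0.01275) = 0.08, so 1 + 0.01275·K_p = 12.5.
K_p = (12.5 − 1)/0.01275 = 902.

K_p = 902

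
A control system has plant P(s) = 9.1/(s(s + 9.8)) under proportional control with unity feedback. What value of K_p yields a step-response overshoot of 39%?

From %OS = 100·exp(−πζ/√(1−ζ²)) = 39%, ζ = −ln(0.39)/√(π²+ln²(0.39)) = 0.2871.
Characteristic equation s² + 9.8s + 9.1K_p = 0 gives ζ = 9.8/(2√(9.1K_p)).
Setting ζ = 0.2871: √(9.1K_p) = 9.8/(2·0.2871) = 17.07, so K_p = 291.3/9.1 = 32.

K_p = 32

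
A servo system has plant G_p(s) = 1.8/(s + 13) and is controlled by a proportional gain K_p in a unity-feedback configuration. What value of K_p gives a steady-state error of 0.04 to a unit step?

K_p = 173

Steady-state error for a unit step on this type-0 loop is 1/(1 + K_p·G_p(0)).
G_p(0) = 0.1385. Require 1/(1 + K_p·0.1385) = 0.04, so 1 + 0.1385·K_p = 25.
K_p = (25 − 1)/0.1385 = 173.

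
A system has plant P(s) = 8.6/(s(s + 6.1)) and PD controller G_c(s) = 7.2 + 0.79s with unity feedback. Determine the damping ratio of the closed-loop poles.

ζ = 0.819

Forward path: (7.2 + 0.79s)·8.6/(s(s+6.1)). The closed-loop characteristic equation is s² + (6.1 + 8.6·0.79)s + 8.6·7.2 = 0.
That is s² + 12.89s + 61.92 = 0, so ω_n = 7.869 rad/s and ζ = 12.89/(2·7.869) = 0.8193.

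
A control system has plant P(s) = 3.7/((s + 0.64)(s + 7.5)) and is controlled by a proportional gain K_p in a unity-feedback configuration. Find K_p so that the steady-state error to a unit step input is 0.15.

For a type-0 loop with proportional control, e_ss = 1/(1 + K_p·P(0)).
P(0) = 0.7708. Require 1/(1 + K_p·0.7708) = 0.15, so 1 + 0.7708·K_p = 6.667.
K_p = (6.667 − 1)/0.7708 = 7.35.

K_p = 7.35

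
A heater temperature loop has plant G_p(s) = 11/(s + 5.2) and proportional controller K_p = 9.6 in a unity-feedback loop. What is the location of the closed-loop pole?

s = -110.8

Closed-loop transfer function: T(s) = K_p·G_p(s)/(1 + K_p·G_p(s)) = 105.6/(s + 5.2 + 105.6) = 105.6/(s + 110.8).
The closed-loop pole is at s = −110.8.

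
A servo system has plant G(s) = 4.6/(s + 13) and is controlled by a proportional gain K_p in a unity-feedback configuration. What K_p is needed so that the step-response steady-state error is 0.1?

K_p = 25.4

Steady-state error for a unit step on this type-0 loop is 1/(1 + K_p·G(0)).
G(0) = 0.3538. Require 1/(1 + K_p·0.3538) = 0.1, so 1 + 0.3538·K_p = 10.
K_p = (10 − 1)/0.3538 = 25.4.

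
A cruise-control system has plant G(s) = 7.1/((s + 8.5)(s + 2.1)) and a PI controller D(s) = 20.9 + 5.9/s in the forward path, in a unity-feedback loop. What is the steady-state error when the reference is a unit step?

0

The open loop D(s)G(s) has a pole at the origin (type 1), so the static position error constant is infinite and e_ss = 1/(1+∞) = 0.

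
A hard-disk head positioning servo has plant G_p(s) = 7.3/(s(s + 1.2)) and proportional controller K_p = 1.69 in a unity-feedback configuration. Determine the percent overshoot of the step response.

Closed-loop characteristic equation: s² + 1.2s + 12.34 = 0, so ω_n = 3.512 rad/s and ζ = 1.2/(2·3.512) = 0.1708.
%OS = 100·exp(−πζ/√(1−ζ²)) = 100·exp(−π·0.1708/√0.9708) = 58%.

58%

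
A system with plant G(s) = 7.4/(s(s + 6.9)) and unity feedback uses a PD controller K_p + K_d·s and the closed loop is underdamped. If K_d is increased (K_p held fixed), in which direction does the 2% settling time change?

decrease

Characteristic equation s² + (6.9 + 7.4K_d)s + 7.4K_p = 0: raising K_d increases ζω_n = (6.9+7.4K_d)/2 while the loop stays underdamped, so T_s ≈ 4/(ζω_n) decreases.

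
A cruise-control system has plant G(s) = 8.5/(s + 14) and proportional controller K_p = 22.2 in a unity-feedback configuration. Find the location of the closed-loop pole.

s = -202.7

Closed-loop transfer function: T(s) = K_p·G(s)/(1 + K_p·G(s)) = 188.7/(s + 14 + 188.7) = 188.7/(s + 202.7).
The closed-loop pole is at s = −202.7.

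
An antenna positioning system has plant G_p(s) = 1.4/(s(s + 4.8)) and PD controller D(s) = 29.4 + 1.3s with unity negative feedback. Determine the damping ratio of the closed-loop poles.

Forward path: (29.4 + 1.3s)·1.4/(s(s+4.8)). The closed-loop characteristic equation is s² + (4.8 + 1.4·1.3)s + 1.4·29.4 = 0.
That is s² + 6.62s + 41.16 = 0, so ω_n = 6.416 rad/s and ζ = 6.62/(2·6.416) = 0.5159.

ζ = 0.516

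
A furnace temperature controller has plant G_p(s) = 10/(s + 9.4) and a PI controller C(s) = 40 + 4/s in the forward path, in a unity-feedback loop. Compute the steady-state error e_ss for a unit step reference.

The open loop C(s)G_p(s) has a pole at the origin (type 1), so the static position error constant is infinite and e_ss = 1/(1+∞) = 0.

0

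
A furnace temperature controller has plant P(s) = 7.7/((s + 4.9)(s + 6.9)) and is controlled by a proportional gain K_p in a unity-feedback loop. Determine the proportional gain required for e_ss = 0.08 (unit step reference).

K_p = 50.5

Steady-state error for a unit step on this type-0 loop is 1/(1 + K_p·P(0)).
P(0) = 0.2277. Require 1/(1 + K_p·0.2277) = 0.08, so 1 + 0.2277·K_p = 12.5.
K_p = (12.5 − 1)/0.2277 = 50.5.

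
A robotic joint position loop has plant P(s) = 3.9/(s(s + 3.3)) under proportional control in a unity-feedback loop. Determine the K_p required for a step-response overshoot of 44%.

K_p = 10.9

From %OS = 100·exp(−πζ/√(1−ζ²)) = 44%, ζ = −ln(0.44)/√(π²+ln²(0.44)) = 0.2528.
Characteristic equation s² + 3.3s + 3.9K_p = 0 gives ζ = 3.3/(2√(3.9K_p)).
Setting ζ = 0.2528: √(3.9K_p) = 3.3/(2·0.2528) = 6.526, so K_p = 42.59/3.9 = 10.9.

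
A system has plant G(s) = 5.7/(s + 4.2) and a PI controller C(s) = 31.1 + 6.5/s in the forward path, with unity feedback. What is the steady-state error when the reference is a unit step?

0

The open loop C(s)G(s) has a pole at the origin (type 1), so the static position error constant is infinite and e_ss = 1/(1+∞) = 0.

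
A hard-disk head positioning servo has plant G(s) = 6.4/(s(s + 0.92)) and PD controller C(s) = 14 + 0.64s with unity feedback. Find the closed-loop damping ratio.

Forward path: (14 + 0.64s)·6.4/(s(s+0.92)). The closed-loop characteristic equation is s² + (0.92 + 6.4·0.64)s + 6.4·14 = 0.
That is s² + 5.016s + 89.6 = 0, so ω_n = 9.466 rad/s and ζ = 5.016/(2·9.466) = 0.265.

ζ = 0.265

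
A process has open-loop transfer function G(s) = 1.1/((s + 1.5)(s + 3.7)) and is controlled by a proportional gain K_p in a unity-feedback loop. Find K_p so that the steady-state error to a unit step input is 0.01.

K_p = 500

Steady-state error for a unit step on this type-0 loop is 1/(1 + K_p·G(0)).
G(0) = 0.1982. Require 1/(1 + K_p·0.1982) = 0.01, so 1 + 0.1982·K_p = 100.
K_p = (100 − 1)/0.1982 = 500.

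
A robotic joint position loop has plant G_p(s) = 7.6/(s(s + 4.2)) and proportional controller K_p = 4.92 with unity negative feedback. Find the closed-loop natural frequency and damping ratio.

ω_n = 6.11 rad/s, ζ = 0.343

1 + K_p·G_p(s) = 0 gives s² + 4.2s + 37.39 = 0.
So ω_n² = 37.39 ⇒ ω_n = 6.115 rad/s, and ζ = 4.2/(2ω_n) = 0.343.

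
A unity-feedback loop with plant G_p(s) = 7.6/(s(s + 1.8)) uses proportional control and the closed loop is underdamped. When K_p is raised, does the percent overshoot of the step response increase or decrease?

ζ = 1.8/(2√(7.6K_p)) decreases as K_p grows; lower damping means more overshoot.

increase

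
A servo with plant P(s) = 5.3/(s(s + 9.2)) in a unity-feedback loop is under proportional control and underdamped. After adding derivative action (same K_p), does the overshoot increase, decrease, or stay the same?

decrease

The derivative term adds K·K_d to the s-coefficient of the characteristic equation, raising 2ζω_n while ω_n is unchanged; ζ increases, so overshoot decreases.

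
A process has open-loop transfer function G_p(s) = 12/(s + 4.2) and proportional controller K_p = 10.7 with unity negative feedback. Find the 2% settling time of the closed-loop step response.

Closed-loop transfer function: T(s) = K_p·G_p(s)/(1 + K_p·G_p(s)) = 128.4/(s + 4.2 + 128.4) = 128.4/(s + 132.6).
Time constant τ = 1/132.6 = 0.007541 s, so the 2% settling time is about 4τ = 0.0302 s.

T_s ≈ 0.0302 s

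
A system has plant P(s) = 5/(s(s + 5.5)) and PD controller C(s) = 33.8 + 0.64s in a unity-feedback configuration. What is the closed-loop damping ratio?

ζ = 0.335

Forward path: (33.8 + 0.64s)·5/(s(s+5.5)). The closed-loop characteristic equation is s² + (5.5 + 5·0.64)s + 5·33.8 = 0.
That is s² + 8.7s + 169 = 0, so ω_n = 13 rad/s and ζ = 8.7/(2·13) = 0.3346.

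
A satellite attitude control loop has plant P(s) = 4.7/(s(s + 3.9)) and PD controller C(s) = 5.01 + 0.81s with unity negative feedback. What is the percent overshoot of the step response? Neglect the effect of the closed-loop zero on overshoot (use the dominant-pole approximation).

1.65%

Forward path: (5.01 + 0.81s)·4.7/(s(s+3.9)). The closed-loop characteristic equation is s² + (3.9 + 4.7·0.81)s + 4.7·5.01 = 0.
That is s² + 7.707s + 23.55 = 0, so ω_n = 4.853 rad/s and ζ = 7.707/(2·4.853) = 0.7941.
%OS = 100·exp(−πζ/√(1−ζ²)) = 1.65%.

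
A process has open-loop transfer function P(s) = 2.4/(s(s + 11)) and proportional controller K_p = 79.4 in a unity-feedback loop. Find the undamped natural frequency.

1 + K_p·P(s) = 0 gives s² + 11s + 190.6 = 0.
So ω_n² = 190.6 ⇒ ω_n = 13.8 rad/s, and ζ = 11/(2ω_n) = 0.398.

ω_n = 13.8 rad/s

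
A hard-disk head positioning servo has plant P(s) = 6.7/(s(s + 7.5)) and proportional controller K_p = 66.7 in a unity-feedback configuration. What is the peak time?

From 1 + K_pP(s) = 0: s² + 7.5s + 446.9 = 0 ⇒ ω_n = 21.14, ζ = 0.1774.
Damped frequency ω_d = ω_n√(1−ζ²) = 20.8 rad/s, so peak time T_p = π/ω_d = 0.151 s.

T_p = 0.151 s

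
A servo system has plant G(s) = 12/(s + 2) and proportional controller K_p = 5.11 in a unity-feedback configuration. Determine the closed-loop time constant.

Closed-loop transfer function: T(s) = K_p·G(s)/(1 + K_p·G(s)) = 61.32/(s + 2 + 61.32) = 61.32/(s + 63.32).
Time constant τ = 1/63.32 = 0.0158 s.

τ = 0.0158 s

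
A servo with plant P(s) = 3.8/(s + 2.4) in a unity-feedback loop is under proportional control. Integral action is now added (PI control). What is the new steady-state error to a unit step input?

Adding integral action puts a pole at s = 0 in the forward path, raising the system type to 1; a type-1 loop has zero steady-state error to a step.

0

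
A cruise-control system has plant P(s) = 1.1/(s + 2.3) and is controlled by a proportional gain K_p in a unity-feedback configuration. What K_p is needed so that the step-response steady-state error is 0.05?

The loop is type 0, so e_ss(step) = 1/(1 + K_pos) with K_pos = K_p·P(0).
P(0) = 0.4783. Require 1/(1 + K_p·0.4783) = 0.05, so 1 + 0.4783·K_p = 20.
K_p = (20 − 1)/0.4783 = 39.7.

K_p = 39.7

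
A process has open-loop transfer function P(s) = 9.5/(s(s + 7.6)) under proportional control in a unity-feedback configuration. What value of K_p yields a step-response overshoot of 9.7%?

K_p = 4.28

From %OS = 100·exp(−πζ/√(1−ζ²)) = 9.7%, ζ = −ln(0.097)/√(π²+ln²(0.097)) = 0.5962.
Characteristic equation s² + 7.6s + 9.5K_p = 0 gives ζ = 7.6/(2√(9.5K_p)).
Setting ζ = 0.5962: √(9.5K_p) = 7.6/(2·0.5962) = 6.374, so K_p = 40.62/9.5 = 4.28.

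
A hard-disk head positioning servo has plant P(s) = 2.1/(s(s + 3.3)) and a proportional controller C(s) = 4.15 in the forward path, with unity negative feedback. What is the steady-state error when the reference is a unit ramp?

The loop has one pole at the origin (type 1). Velocity error constant K_v = lim_{s→0} s·C(s)P(s) = 4.15·2.1/3.3 = 2.641.
Steady-state error to a unit ramp: e_ss = 1/K_v = 0.379.

0.379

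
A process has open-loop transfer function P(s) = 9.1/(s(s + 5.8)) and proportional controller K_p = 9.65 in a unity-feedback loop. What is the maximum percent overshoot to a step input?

The closed-loop denominator s² + 5.8s + 87.81 gives ω_n = √87.81 = 9.371 and ζ = 5.8/(2ω_n) = 0.3095.
%OS = 100·exp(−πζ/√(1−ζ²)) = 100·exp(−π·0.3095/√0.9042) = 36%.

36%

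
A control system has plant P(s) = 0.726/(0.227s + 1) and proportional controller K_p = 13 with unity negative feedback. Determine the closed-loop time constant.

τ = 0.0217 s

Closed loop: T(s) = K_p·P/(1+K_p·P) = 9.438/(0.227s + 1 + 9.438), with pole at s = −(1 + 9.438)/0.227 = −45.98.
Closed-loop time constant τ = 1/45.98 = 0.0217 s.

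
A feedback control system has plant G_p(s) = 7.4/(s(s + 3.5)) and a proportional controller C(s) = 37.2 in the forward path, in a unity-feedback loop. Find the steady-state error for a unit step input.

The open loop C(s)G_p(s) has a pole at the origin (type 1), so the static position error constant is infinite and e_ss = 1/(1+∞) = 0.

0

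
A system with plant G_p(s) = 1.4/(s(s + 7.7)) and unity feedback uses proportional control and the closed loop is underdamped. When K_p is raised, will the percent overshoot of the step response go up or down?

Characteristic equation s² + 7.7s + K_p·1.4 = 0: raising K_p raises ω_n while 2ζω_n = 7.7 is fixed, so ζ falls and overshoot grows.

increase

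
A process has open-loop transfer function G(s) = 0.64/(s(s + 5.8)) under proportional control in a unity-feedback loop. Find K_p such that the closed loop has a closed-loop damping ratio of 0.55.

Closed-loop characteristic equation: s² + 5.8s + K_p·0.64 = 0.
So ω_n = √(0.64K_p) and 2ζω_n = 5.8, giving ζ = 5.8/(2√(0.64K_p)).
Setting ζ = 0.55: √(0.64K_p) = 5.8/(2·0.55) = 5.273, so K_p = 27.8/0.64 = 43.4.

K_p = 43.4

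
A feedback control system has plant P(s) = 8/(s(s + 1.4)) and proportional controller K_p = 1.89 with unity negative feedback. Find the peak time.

From 1 + K_pP(s) = 0: s² + 1.4s + 15.12 = 0 ⇒ ω_n = 3.888, ζ = 0.18.
Damped frequency ω_d = ω_n√(1−ζ²) = 3.825 rad/s, so peak time T_p = π/ω_d = 0.821 s.

T_p = 0.821 s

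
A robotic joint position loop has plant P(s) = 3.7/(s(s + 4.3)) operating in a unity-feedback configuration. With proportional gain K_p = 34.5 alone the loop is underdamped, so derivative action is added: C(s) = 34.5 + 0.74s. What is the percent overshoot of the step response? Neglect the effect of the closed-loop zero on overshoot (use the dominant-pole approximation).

Forward path: (34.5 + 0.74s)·3.7/(s(s+4.3)). The closed-loop characteristic equation is s² + (4.3 + 3.7·0.74)s + 3.7·34.5 = 0.
That is s² + 7.038s + 127.7 = 0, so ω_n = 11.3 rad/s and ζ = 7.038/(2·11.3) = 0.3115.
%OS = 100·exp(−πζ/√(1−ζ²)) = 35.7%.

35.7%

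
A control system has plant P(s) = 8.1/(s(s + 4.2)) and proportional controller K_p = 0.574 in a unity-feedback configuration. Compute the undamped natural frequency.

ω_n = 2.16 rad/s

1 + K_p·P(s) = 0 gives s² + 4.2s + 4.649 = 0.
So ω_n² = 4.649 ⇒ ω_n = 2.156 rad/s, and ζ = 4.2/(2ω_n) = 0.974.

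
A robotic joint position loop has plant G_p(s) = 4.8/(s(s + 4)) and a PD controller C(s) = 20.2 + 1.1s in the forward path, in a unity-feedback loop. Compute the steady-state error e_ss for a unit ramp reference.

The loop has one pole at the origin (type 1). Velocity error constant K_v = lim_{s→0} s·C(s)G_p(s) = 20.2·4.8/4 = 24.24.
Steady-state error to a unit ramp: e_ss = 1/K_v = 0.0413.

0.0413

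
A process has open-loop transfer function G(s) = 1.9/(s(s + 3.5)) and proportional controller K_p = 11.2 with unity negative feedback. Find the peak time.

T_p = 0.736 s

From 1 + K_pG(s) = 0: s² + 3.5s + 21.28 = 0 ⇒ ω_n = 4.613, ζ = 0.3794.
Damped frequency ω_d = ω_n√(1−ζ²) = 4.268 rad/s, so peak time T_p = π/ω_d = 0.736 s.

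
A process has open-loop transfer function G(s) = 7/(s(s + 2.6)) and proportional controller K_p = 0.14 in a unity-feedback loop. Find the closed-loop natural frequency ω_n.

ω_n = 0.99 rad/s

1 + K_p·G(s) = 0 gives s² + 2.6s + 0.98 = 0.
So ω_n² = 0.98 ⇒ ω_n = 0.9899 rad/s, and ζ = 2.6/(2ω_n) = 1.31.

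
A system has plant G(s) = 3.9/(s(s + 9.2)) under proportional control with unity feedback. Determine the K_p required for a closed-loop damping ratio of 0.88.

Closed-loop characteristic equation: s² + 9.2s + K_p·3.9 = 0.
So ω_n = √(3.9K_p) and 2ζω_n = 9.2, giving ζ = 9.2/(2√(3.9K_p)).
Setting ζ = 0.88: √(3.9K_p) = 9.2/(2·0.88) = 5.227, so K_p = 27.32/3.9 = 7.01.

K_p = 7.01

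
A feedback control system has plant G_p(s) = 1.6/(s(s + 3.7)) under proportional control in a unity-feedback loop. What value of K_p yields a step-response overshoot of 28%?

From %OS = 100·exp(−πζ/√(1−ζ²)) = 28%, ζ = −ln(0.28)/√(π²+ln²(0.28)) = 0.3755.
Characteristic equation s² + 3.7s + 1.6K_p = 0 gives ζ = 3.7/(2√(1.6K_p)).
Setting ζ = 0.3755: √(1.6K_p) = 3.7/(2·0.3755) = 4.926, so K_p = 24.27/1.6 = 15.2.

K_p = 15.2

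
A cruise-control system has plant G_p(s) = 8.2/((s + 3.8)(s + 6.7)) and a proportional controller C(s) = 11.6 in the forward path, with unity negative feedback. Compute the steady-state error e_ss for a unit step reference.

0.211

The loop is type 0. Static position error constant K_pos = C(0)·G_p(0) = 11.6·0.3221 = 3.736.
Steady-state error to a unit step: e_ss = 1/(1+K_pos) = 1/4.736 = 0.211.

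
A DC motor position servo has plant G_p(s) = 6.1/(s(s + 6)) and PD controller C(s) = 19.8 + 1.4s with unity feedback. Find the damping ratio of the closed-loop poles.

ζ = 0.662

Forward path: (19.8 + 1.4s)·6.1/(s(s+6)). The closed-loop characteristic equation is s² + (6 + 6.1·1.4)s + 6.1·19.8 = 0.
That is s² + 14.54s + 120.8 = 0, so ω_n = 10.99 rad/s and ζ = 14.54/(2·10.99) = 0.6615.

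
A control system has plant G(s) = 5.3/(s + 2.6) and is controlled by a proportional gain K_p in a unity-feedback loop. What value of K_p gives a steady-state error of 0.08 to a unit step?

K_p = 5.64

Steady-state error for a unit step on this type-0 loop is 1/(1 + K_p·G(0)).
G(0) = 2.038. Require 1/(1 + K_p·2.038) = 0.08, so 1 + 2.038·K_p = 12.5.
K_p = (12.5 − 1)/2.038 = 5.64.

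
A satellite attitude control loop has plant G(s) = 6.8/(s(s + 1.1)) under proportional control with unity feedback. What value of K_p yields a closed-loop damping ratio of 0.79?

Closed-loop characteristic equation: s² + 1.1s + K_p·6.8 = 0.
So ω_n = √(6.8K_p) and 2ζω_n = 1.1, giving ζ = 1.1/(2√(6.8K_p)).
Setting ζ = 0.79: √(6.8K_p) = 1.1/(2·0.79) = 0.6962, so K_p = 0.4847/6.8 = 0.0713.

K_p = 0.0713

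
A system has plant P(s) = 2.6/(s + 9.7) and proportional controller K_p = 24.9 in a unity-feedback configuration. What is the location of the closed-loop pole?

Closed-loop transfer function: T(s) = K_p·P(s)/(1 + K_p·P(s)) = 64.74/(s + 9.7 + 64.74) = 64.74/(s + 74.44).
The closed-loop pole is at s = −74.44.

s = -74.44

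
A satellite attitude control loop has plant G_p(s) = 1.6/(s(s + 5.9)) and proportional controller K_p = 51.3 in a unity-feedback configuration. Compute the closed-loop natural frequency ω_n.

ω_n = 9.06 rad/s

The closed-loop denominator is s(s+5.9) + 51.3·1.6 = s² + 5.9s + 82.08.
So ω_n² = 82.08 ⇒ ω_n = 9.06 rad/s, and ζ = 5.9/(2ω_n) = 0.326.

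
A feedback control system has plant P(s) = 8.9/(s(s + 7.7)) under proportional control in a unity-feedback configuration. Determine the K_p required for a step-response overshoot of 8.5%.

From %OS = 100·exp(−πζ/√(1−ζ²)) = 8.5%, ζ = −ln(0.085)/√(π²+ln²(0.085)) = 0.6173.
Characteristic equation s² + 7.7s + 8.9K_p = 0 gives ζ = 7.7/(2√(8.9K_p)).
Setting ζ = 0.6173: √(8.9K_p) = 7.7/(2·0.6173) = 6.237, so K_p = 38.9/8.9 = 4.37.

K_p = 4.37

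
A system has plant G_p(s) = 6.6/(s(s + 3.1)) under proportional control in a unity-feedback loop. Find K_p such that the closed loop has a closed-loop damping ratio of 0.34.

K_p = 3.15

Closed-loop characteristic equation: s² + 3.1s + K_p·6.6 = 0.
So ω_n = √(6.6K_p) and 2ζω_n = 3.1, giving ζ = 3.1/(2√(6.6K_p)).
Setting ζ = 0.34: √(6.6K_p) = 3.1/(2·0.34) = 4.559, so K_p = 20.78/6.6 = 3.15.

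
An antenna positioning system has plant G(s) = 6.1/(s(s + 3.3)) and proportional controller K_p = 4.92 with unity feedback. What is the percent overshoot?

37.1%

From 1 + K_pG(s) = 0: s² + 3.3s + 30.01 = 0 ⇒ ω_n = 5.478, ζ = 0.3012.
%OS = 100·exp(−πζ/√(1−ζ²)) = 100·exp(−π·0.3012/√0.9093) = 37.1%.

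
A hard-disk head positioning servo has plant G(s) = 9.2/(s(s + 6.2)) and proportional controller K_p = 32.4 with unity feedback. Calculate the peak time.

T_p = 0.185 s

From 1 + K_pG(s) = 0: s² + 6.2s + 298.1 = 0 ⇒ ω_n = 17.26, ζ = 0.1796.
Damped frequency ω_d = ω_n√(1−ζ²) = 16.98 rad/s, so peak time T_p = π/ω_d = 0.185 s.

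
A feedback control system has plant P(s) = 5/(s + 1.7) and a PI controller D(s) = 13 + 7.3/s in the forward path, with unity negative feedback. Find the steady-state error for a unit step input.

The open loop D(s)P(s) has a pole at the origin (type 1), so the static position error constant is infinite and e_ss = 1/(1+∞) = 0.

0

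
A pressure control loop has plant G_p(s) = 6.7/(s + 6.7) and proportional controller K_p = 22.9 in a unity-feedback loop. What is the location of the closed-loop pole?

s = -160.1

Closed-loop transfer function: T(s) = K_p·G_p(s)/(1 + K_p·G_p(s)) = 153.4/(s + 6.7 + 153.4) = 153.4/(s + 160.1).
The closed-loop pole is at s = −160.1.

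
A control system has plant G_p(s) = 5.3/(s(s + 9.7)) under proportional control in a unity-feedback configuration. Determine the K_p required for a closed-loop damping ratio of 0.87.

K_p = 5.86

Closed-loop characteristic equation: s² + 9.7s + K_p·5.3 = 0.
So ω_n = √(5.3K_p) and 2ζω_n = 9.7, giving ζ = 9.7/(2√(5.3K_p)).
Setting ζ = 0.87: √(5.3K_p) = 9.7/(2·0.87) = 5.575, so K_p = 31.08/5.3 = 5.86.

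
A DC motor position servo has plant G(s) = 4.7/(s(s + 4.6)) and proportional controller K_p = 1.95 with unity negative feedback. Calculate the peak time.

The closed-loop denominator s² + 4.6s + 9.165 gives ω_n = √9.165 = 3.027 and ζ = 4.6/(2ω_n) = 0.7597.
Damped frequency ω_d = ω_n√(1−ζ²) = 1.969 rad/s, so peak time T_p = π/ω_d = 1.6 s.

T_p = 1.6 s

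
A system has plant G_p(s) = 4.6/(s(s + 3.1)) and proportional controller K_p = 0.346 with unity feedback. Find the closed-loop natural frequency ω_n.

With unity feedback the closed-loop characteristic equation is s² + 3.1s + 0.346·4.6 = s² + 3.1s + 1.592 = 0.
So ω_n² = 1.592 ⇒ ω_n = 1.262 rad/s, and ζ = 3.1/(2ω_n) = 1.23.

ω_n = 1.26 rad/s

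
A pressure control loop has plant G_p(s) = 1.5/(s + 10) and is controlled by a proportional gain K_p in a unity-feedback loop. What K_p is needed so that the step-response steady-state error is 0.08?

The loop is type 0, so e_ss(step) = 1/(1 + K_pos) with K_pos = K_p·G_p(0).
G_p(0) = 0.15. Require 1/(1 + K_p·0.15) = 0.08, so 1 + 0.15·K_p = 12.5.
K_p = (12.5 − 1)/0.15 = 76.7.

K_p = 76.7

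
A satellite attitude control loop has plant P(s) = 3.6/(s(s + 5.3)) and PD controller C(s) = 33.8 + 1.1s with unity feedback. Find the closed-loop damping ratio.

ζ = 0.42

Forward path: (33.8 + 1.1s)·3.6/(s(s+5.3)). The closed-loop characteristic equation is s² + (5.3 + 3.6·1.1)s + 3.6·33.8 = 0.
That is s² + 9.26s + 121.7 = 0, so ω_n = 11.03 rad/s and ζ = 9.26/(2·11.03) = 0.4197.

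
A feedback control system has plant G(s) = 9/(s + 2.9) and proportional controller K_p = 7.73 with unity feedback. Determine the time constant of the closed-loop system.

Closed-loop transfer function: T(s) = K_p·G(s)/(1 + K_p·G(s)) = 69.57/(s + 2.9 + 69.57) = 69.57/(s + 72.47).
Time constant τ = 1/72.47 = 0.0138 s.

τ = 0.0138 s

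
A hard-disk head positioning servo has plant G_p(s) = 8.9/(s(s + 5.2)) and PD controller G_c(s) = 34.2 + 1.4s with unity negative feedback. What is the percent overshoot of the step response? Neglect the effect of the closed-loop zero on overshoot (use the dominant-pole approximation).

15.8%

Forward path: (34.2 + 1.4s)·8.9/(s(s+5.2)). The closed-loop characteristic equation is s² + (5.2 + 8.9·1.4)s + 8.9·34.2 = 0.
That is s² + 17.66s + 304.4 = 0, so ω_n = 17.45 rad/s and ζ = 17.66/(2·17.45) = 0.5061.
%OS = 100·exp(−πζ/√(1−ζ²)) = 15.8%.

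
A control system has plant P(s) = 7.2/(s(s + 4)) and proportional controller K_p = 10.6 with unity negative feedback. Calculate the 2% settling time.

From 1 + K_pP(s) = 0: s² + 4s + 76.32 = 0 ⇒ ω_n = 8.736, ζ = 0.2289.
2% settling time T_s ≈ 4/(ζω_n) = 4/2 = 2 s.

T_s ≈ 2 s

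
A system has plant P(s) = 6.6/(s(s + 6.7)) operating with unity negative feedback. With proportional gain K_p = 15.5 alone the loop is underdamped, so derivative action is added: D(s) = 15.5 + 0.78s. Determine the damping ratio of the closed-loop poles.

ζ = 0.586

Forward path: (15.5 + 0.78s)·6.6/(s(s+6.7)). The closed-loop characteristic equation is s² + (6.7 + 6.6·0.78)s + 6.6·15.5 = 0.
That is s² + 11.85s + 102.3 = 0, so ω_n = 10.11 rad/s and ζ = 11.85/(2·10.11) = 0.5857.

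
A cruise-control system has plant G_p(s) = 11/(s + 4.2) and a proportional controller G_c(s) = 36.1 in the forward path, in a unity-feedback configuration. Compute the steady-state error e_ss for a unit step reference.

0.0105

The loop is type 0. Static position error constant K_pos = G_c(0)·G_p(0) = 36.1·2.619 = 94.55.
Steady-state error to a unit step: e_ss = 1/(1+K_pos) = 1/95.55 = 0.0105.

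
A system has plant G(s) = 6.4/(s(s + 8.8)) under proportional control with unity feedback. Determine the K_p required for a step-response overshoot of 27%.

K_p = 20.4

From %OS = 100·exp(−πζ/√(1−ζ²)) = 27%, ζ = −ln(0.27)/√(π²+ln²(0.27)) = 0.3847.
Characteristic equation s² + 8.8s + 6.4K_p = 0 gives ζ = 8.8/(2√(6.4K_p)).
Setting ζ = 0.3847: √(6.4K_p) = 8.8/(2·0.3847) = 11.44, so K_p = 130.8/6.4 = 20.4.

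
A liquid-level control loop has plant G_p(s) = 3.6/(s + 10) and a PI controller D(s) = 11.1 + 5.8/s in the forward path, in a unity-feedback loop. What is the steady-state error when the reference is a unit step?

The open loop D(s)G_p(s) has a pole at the origin (type 1), so the static position error constant is infinite and e_ss = 1/(1+∞) = 0.

0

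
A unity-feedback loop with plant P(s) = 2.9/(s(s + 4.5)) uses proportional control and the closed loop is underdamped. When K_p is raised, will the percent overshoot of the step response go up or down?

ζ = 4.5/(2√(2.9K_p)) decreases as K_p grows; lower damping means more overshoot.

increase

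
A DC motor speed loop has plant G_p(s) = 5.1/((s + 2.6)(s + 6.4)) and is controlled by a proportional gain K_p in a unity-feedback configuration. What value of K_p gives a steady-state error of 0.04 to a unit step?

K_p = 78.3

For a type-0 loop with proportional control, e_ss = 1/(1 + K_p·G_p(0)).
G_p(0) = 0.3065. Require 1/(1 + K_p·0.3065) = 0.04, so 1 + 0.3065·K_p = 25.
K_p = (25 − 1)/0.3065 = 78.3.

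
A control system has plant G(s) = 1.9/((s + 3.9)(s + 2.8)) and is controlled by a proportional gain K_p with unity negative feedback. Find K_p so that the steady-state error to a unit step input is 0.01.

K_p = 569

The loop is type 0, so e_ss(step) = 1/(1 + K_pos) with K_pos = K_p·G(0).
G(0) = 0.174. Require 1/(1 + K_p·0.174) = 0.01, so 1 + 0.174·K_p = 100.
K_p = (100 − 1)/0.174 = 569.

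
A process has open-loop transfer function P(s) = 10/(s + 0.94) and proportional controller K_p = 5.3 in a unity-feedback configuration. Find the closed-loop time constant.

Closed-loop transfer function: T(s) = K_p·P(s)/(1 + K_p·P(s)) = 53/(s + 0.94 + 53) = 53/(s + 53.94).
Time constant τ = 1/53.94 = 0.0185 s.

τ = 0.0185 s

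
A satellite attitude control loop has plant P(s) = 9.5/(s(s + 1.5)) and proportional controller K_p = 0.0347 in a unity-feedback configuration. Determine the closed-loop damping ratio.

ζ = 1.31

The closed-loop denominator is s(s+1.5) + 0.0347·9.5 = s² + 1.5s + 0.3296.
So ω_n² = 0.3296 ⇒ ω_n = 0.5742 rad/s, and ζ = 1.5/(2ω_n) = 1.31.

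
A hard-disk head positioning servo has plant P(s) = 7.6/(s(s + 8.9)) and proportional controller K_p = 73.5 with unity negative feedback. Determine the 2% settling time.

T_s ≈ 0.899 s

The closed-loop denominator s² + 8.9s + 558.6 gives ω_n = √558.6 = 23.63 and ζ = 8.9/(2ω_n) = 0.1883.
2% settling time T_s ≈ 4/(ζω_n) = 4/4.45 = 0.899 s.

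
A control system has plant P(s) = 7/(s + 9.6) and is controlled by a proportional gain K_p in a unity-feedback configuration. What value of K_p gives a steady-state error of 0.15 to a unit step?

For a type-0 loop with proportional control, e_ss = 1/(1 + K_p·P(0)).
P(0) = 0.7292. Require 1/(1 + K_p·0.7292) = 0.15, so 1 + 0.7292·K_p = 6.667.
K_p = (6.667 − 1)/0.7292 = 7.77.

K_p = 7.77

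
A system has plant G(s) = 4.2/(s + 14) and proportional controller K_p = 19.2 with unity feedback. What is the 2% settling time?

T_s ≈ 0.0423 s

Closed-loop transfer function: T(s) = K_p·G(s)/(1 + K_p·G(s)) = 80.64/(s + 14 + 80.64) = 80.64/(s + 94.64).
Time constant τ = 1/94.64 = 0.01057 s, so the 2% settling time is about 4τ = 0.0423 s.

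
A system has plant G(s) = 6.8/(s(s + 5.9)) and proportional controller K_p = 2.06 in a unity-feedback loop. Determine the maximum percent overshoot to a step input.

1.79%

From 1 + K_pG(s) = 0: s² + 5.9s + 14.01 = 0 ⇒ ω_n = 3.743, ζ = 0.7882.
%OS = 100·exp(−πζ/√(1−ζ²)) = 100·exp(−π·0.7882/√0.3787) = 1.79%.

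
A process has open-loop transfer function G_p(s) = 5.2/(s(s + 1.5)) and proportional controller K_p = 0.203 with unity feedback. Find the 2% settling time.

Closed-loop characteristic equation: s² + 1.5s + 1.056 = 0, so ω_n = 1.027 rad/s and ζ = 1.5/(2·1.027) = 0.73.
2% settling time T_s ≈ 4/(ζω_n) = 4/0.75 = 5.33 s.

T_s ≈ 5.33 s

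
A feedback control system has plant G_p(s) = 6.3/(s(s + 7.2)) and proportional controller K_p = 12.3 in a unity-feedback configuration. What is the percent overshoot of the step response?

The closed-loop denominator s² + 7.2s + 77.49 gives ω_n = √77.49 = 8.803 and ζ = 7.2/(2ω_n) = 0.409.
%OS = 100·exp(−πζ/√(1−ζ²)) = 100·exp(−π·0.409/√0.8328) = 24.5%.

24.5%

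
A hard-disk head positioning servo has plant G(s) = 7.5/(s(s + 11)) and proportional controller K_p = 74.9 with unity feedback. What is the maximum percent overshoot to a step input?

47.3%

The closed-loop denominator s² + 11s + 561.8 gives ω_n = √561.8 = 23.7 and ζ = 11/(2ω_n) = 0.2321.
%OS = 100·exp(−πζ/√(1−ζ²)) = 100·exp(−π·0.2321/√0.9462) = 47.3%.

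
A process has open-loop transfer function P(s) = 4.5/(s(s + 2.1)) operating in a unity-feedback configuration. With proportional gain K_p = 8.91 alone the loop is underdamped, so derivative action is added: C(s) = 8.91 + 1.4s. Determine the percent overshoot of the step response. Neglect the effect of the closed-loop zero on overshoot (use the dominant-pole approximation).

Forward path: (8.91 + 1.4s)·4.5/(s(s+2.1)). The closed-loop characteristic equation is s² + (2.1 + 4.5·1.4)s + 4.5·8.91 = 0.
That is s² + 8.4s + 40.09 = 0, so ω_n = 6.332 rad/s and ζ = 8.4/(2·6.332) = 0.6633.
%OS = 100·exp(−πζ/√(1−ζ²)) = 6.18%.

6.18%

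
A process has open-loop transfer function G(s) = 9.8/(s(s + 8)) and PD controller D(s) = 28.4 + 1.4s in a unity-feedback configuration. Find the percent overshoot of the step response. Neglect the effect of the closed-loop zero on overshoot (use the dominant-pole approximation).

Forward path: (28.4 + 1.4s)·9.8/(s(s+8)). The closed-loop characteristic equation is s² + (8 + 9.8·1.4)s + 9.8·28.4 = 0.
That is s² + 21.72s + 278.3 = 0, so ω_n = 16.68 rad/s and ζ = 21.72/(2·16.68) = 0.651.
%OS = 100·exp(−πζ/√(1−ζ²)) = 6.76%.

6.76%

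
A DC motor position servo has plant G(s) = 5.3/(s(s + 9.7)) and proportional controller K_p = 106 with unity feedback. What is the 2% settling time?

T_s ≈ 0.825 s

Closed-loop characteristic equation: s² + 9.7s + 561.8 = 0, so ω_n = 23.7 rad/s and ζ = 9.7/(2·23.7) = 0.2046.
2% settling time T_s ≈ 4/(ζω_n) = 4/4.85 = 0.825 s.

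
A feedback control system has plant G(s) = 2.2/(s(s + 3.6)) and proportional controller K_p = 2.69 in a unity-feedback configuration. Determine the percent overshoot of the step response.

3.16%

The closed-loop denominator s² + 3.6s + 5.918 gives ω_n = √5.918 = 2.433 and ζ = 3.6/(2ω_n) = 0.7399.
%OS = 100·exp(−πζ/√(1−ζ²)) = 100·exp(−π·0.7399/√0.4525) = 3.16%.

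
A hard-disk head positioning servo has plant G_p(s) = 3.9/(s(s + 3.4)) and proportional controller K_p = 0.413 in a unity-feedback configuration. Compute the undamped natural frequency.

ω_n = 1.27 rad/s

With unity feedback the closed-loop characteristic equation is s² + 3.4s + 0.413·3.9 = s² + 3.4s + 1.611 = 0.
So ω_n² = 1.611 ⇒ ω_n = 1.269 rad/s, and ζ = 3.4/(2ω_n) = 1.34.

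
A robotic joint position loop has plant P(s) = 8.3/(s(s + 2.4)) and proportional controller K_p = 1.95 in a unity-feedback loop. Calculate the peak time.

T_p = 0.818 s

The closed-loop denominator s² + 2.4s + 16.19 gives ω_n = √16.19 = 4.023 and ζ = 2.4/(2ω_n) = 0.2983.
Damped frequency ω_d = ω_n√(1−ζ²) = 3.84 rad/s, so peak time T_p = π/ω_d = 0.818 s.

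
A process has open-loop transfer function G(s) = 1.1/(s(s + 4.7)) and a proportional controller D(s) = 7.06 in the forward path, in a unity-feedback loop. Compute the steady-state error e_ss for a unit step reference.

0

The open loop D(s)G(s) has a pole at the origin (type 1), so the static position error constant is infinite and e_ss = 1/(1+∞) = 0.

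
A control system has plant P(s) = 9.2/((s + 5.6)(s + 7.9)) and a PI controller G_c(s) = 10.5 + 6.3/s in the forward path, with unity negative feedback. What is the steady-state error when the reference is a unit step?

The open loop G_c(s)P(s) has a pole at the origin (type 1), so the static position error constant is infinite and e_ss = 1/(1+∞) = 0.

0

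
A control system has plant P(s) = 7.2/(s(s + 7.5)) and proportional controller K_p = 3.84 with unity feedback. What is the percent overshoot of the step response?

Closed-loop characteristic equation: s² + 7.5s + 27.65 = 0, so ω_n = 5.258 rad/s and ζ = 7.5/(2·5.258) = 0.7132.
%OS = 100·exp(−πζ/√(1−ζ²)) = 100·exp(−π·0.7132/√0.4914) = 4.09%.

4.09%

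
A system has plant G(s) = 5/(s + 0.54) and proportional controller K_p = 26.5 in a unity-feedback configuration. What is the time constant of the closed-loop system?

τ = 0.00752 s

Closed-loop transfer function: T(s) = K_p·G(s)/(1 + K_p·G(s)) = 132.5/(s + 0.54 + 132.5) = 132.5/(s + 133).
Time constant τ = 1/133 = 0.00752 s.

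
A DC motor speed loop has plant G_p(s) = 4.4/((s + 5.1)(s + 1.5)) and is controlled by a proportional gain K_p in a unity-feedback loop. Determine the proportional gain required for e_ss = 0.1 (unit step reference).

K_p = 15.6

The loop is type 0, so e_ss(step) = 1/(1 + K_pos) with K_pos = K_p·G_p(0).
G_p(0) = 0.5752. Require 1/(1 + K_p·0.5752) = 0.1, so 1 + 0.5752·K_p = 10.
K_p = (10 − 1)/0.5752 = 15.6.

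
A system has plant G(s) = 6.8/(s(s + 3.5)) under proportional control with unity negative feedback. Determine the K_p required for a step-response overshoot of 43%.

From %OS = 100·exp(−πζ/√(1−ζ²)) = 43%, ζ = −ln(0.43)/√(π²+ln²(0.43)) = 0.2594.
Characteristic equation s² + 3.5s + 6.8K_p = 0 gives ζ = 3.5/(2√(6.8K_p)).
Setting ζ = 0.2594: √(6.8K_p) = 3.5/(2·0.2594) = 6.745, so K_p = 45.5/6.8 = 6.69.

K_p = 6.69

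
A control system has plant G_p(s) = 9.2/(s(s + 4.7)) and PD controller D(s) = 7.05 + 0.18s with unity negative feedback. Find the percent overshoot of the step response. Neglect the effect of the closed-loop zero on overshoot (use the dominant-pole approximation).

25.9%

Forward path: (7.05 + 0.18s)·9.2/(s(s+4.7)). The closed-loop characteristic equation is s² + (4.7 + 9.2·0.18)s + 9.2·7.05 = 0.
That is s² + 6.356s + 64.86 = 0, so ω_n = 8.054 rad/s and ζ = 6.356/(2·8.054) = 0.3946.
%OS = 100·exp(−πζ/√(1−ζ²)) = 25.9%.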